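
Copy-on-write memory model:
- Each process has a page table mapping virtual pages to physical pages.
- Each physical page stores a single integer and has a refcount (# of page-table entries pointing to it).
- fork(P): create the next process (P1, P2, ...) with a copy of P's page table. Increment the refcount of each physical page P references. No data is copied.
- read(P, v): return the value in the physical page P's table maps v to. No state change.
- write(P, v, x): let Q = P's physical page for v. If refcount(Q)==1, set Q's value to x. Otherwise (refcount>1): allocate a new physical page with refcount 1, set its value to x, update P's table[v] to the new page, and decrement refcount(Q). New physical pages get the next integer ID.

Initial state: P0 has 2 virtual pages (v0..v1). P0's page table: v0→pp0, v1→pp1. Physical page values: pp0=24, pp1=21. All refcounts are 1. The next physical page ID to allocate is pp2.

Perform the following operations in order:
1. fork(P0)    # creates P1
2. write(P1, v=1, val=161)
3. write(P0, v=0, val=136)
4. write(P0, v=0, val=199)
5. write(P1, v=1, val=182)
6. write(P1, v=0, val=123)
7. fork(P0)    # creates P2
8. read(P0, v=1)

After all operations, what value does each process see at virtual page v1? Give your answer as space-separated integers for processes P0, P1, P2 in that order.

Answer: 21 182 21

Derivation:
Op 1: fork(P0) -> P1. 2 ppages; refcounts: pp0:2 pp1:2
Op 2: write(P1, v1, 161). refcount(pp1)=2>1 -> COPY to pp2. 3 ppages; refcounts: pp0:2 pp1:1 pp2:1
Op 3: write(P0, v0, 136). refcount(pp0)=2>1 -> COPY to pp3. 4 ppages; refcounts: pp0:1 pp1:1 pp2:1 pp3:1
Op 4: write(P0, v0, 199). refcount(pp3)=1 -> write in place. 4 ppages; refcounts: pp0:1 pp1:1 pp2:1 pp3:1
Op 5: write(P1, v1, 182). refcount(pp2)=1 -> write in place. 4 ppages; refcounts: pp0:1 pp1:1 pp2:1 pp3:1
Op 6: write(P1, v0, 123). refcount(pp0)=1 -> write in place. 4 ppages; refcounts: pp0:1 pp1:1 pp2:1 pp3:1
Op 7: fork(P0) -> P2. 4 ppages; refcounts: pp0:1 pp1:2 pp2:1 pp3:2
Op 8: read(P0, v1) -> 21. No state change.
P0: v1 -> pp1 = 21
P1: v1 -> pp2 = 182
P2: v1 -> pp1 = 21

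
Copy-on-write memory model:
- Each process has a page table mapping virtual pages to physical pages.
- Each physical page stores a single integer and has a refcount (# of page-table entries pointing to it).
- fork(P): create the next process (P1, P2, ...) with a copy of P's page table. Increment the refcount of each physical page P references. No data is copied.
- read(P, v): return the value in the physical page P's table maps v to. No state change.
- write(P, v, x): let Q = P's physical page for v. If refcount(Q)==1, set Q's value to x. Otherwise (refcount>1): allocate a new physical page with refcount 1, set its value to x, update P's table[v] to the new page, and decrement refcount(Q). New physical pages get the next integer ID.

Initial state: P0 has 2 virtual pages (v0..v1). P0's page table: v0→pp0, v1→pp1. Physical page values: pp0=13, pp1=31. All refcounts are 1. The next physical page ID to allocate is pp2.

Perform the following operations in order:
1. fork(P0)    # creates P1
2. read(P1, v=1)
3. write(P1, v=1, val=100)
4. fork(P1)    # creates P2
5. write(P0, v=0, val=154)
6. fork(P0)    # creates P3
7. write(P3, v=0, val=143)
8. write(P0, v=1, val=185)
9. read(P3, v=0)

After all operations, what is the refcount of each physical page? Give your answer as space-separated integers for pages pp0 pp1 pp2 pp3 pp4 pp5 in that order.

Op 1: fork(P0) -> P1. 2 ppages; refcounts: pp0:2 pp1:2
Op 2: read(P1, v1) -> 31. No state change.
Op 3: write(P1, v1, 100). refcount(pp1)=2>1 -> COPY to pp2. 3 ppages; refcounts: pp0:2 pp1:1 pp2:1
Op 4: fork(P1) -> P2. 3 ppages; refcounts: pp0:3 pp1:1 pp2:2
Op 5: write(P0, v0, 154). refcount(pp0)=3>1 -> COPY to pp3. 4 ppages; refcounts: pp0:2 pp1:1 pp2:2 pp3:1
Op 6: fork(P0) -> P3. 4 ppages; refcounts: pp0:2 pp1:2 pp2:2 pp3:2
Op 7: write(P3, v0, 143). refcount(pp3)=2>1 -> COPY to pp4. 5 ppages; refcounts: pp0:2 pp1:2 pp2:2 pp3:1 pp4:1
Op 8: write(P0, v1, 185). refcount(pp1)=2>1 -> COPY to pp5. 6 ppages; refcounts: pp0:2 pp1:1 pp2:2 pp3:1 pp4:1 pp5:1
Op 9: read(P3, v0) -> 143. No state change.

Answer: 2 1 2 1 1 1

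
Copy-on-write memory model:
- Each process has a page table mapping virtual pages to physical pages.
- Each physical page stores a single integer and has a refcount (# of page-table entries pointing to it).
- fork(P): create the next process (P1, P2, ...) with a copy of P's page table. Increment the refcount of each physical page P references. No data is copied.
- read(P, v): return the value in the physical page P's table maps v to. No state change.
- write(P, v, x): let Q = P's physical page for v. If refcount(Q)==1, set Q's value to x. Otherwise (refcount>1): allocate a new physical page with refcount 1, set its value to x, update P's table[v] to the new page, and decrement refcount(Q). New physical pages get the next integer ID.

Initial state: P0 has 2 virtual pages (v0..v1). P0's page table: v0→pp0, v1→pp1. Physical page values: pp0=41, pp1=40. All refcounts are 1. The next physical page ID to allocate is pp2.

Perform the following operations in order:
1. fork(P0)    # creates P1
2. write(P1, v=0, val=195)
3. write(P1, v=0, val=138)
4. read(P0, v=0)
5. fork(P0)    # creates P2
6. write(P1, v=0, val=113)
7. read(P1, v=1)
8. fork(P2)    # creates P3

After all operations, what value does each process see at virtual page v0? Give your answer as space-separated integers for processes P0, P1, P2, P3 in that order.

Answer: 41 113 41 41

Derivation:
Op 1: fork(P0) -> P1. 2 ppages; refcounts: pp0:2 pp1:2
Op 2: write(P1, v0, 195). refcount(pp0)=2>1 -> COPY to pp2. 3 ppages; refcounts: pp0:1 pp1:2 pp2:1
Op 3: write(P1, v0, 138). refcount(pp2)=1 -> write in place. 3 ppages; refcounts: pp0:1 pp1:2 pp2:1
Op 4: read(P0, v0) -> 41. No state change.
Op 5: fork(P0) -> P2. 3 ppages; refcounts: pp0:2 pp1:3 pp2:1
Op 6: write(P1, v0, 113). refcount(pp2)=1 -> write in place. 3 ppages; refcounts: pp0:2 pp1:3 pp2:1
Op 7: read(P1, v1) -> 40. No state change.
Op 8: fork(P2) -> P3. 3 ppages; refcounts: pp0:3 pp1:4 pp2:1
P0: v0 -> pp0 = 41
P1: v0 -> pp2 = 113
P2: v0 -> pp0 = 41
P3: v0 -> pp0 = 41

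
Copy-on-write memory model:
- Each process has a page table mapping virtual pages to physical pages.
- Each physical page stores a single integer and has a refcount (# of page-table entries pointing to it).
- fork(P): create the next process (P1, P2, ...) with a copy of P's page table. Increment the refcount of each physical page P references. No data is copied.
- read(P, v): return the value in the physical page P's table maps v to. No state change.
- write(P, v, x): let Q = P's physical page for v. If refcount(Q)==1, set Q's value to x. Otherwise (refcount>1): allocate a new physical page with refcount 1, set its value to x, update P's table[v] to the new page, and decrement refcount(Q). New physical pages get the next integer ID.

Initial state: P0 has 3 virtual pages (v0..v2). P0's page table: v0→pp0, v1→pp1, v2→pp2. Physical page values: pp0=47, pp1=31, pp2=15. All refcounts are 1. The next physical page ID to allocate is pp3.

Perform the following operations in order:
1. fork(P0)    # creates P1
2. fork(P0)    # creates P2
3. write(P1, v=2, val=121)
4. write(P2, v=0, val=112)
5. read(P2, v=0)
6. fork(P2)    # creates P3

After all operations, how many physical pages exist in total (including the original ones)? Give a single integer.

Answer: 5

Derivation:
Op 1: fork(P0) -> P1. 3 ppages; refcounts: pp0:2 pp1:2 pp2:2
Op 2: fork(P0) -> P2. 3 ppages; refcounts: pp0:3 pp1:3 pp2:3
Op 3: write(P1, v2, 121). refcount(pp2)=3>1 -> COPY to pp3. 4 ppages; refcounts: pp0:3 pp1:3 pp2:2 pp3:1
Op 4: write(P2, v0, 112). refcount(pp0)=3>1 -> COPY to pp4. 5 ppages; refcounts: pp0:2 pp1:3 pp2:2 pp3:1 pp4:1
Op 5: read(P2, v0) -> 112. No state change.
Op 6: fork(P2) -> P3. 5 ppages; refcounts: pp0:2 pp1:4 pp2:3 pp3:1 pp4:2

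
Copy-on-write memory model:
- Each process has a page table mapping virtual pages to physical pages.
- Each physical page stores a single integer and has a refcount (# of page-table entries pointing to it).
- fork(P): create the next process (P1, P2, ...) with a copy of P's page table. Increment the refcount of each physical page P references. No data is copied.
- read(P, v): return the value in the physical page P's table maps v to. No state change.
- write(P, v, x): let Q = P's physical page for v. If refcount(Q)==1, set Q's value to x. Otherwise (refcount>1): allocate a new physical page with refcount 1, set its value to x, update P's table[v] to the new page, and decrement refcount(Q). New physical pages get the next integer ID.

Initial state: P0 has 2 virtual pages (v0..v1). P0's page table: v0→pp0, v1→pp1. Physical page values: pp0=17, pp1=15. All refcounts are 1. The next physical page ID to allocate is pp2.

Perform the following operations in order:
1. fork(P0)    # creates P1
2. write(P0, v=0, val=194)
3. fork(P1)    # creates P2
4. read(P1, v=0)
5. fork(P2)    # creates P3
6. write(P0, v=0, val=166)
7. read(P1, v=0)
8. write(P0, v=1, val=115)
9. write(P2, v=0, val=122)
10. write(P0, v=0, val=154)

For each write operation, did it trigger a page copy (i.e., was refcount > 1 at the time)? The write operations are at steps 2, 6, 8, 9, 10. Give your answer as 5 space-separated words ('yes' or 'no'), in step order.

Op 1: fork(P0) -> P1. 2 ppages; refcounts: pp0:2 pp1:2
Op 2: write(P0, v0, 194). refcount(pp0)=2>1 -> COPY to pp2. 3 ppages; refcounts: pp0:1 pp1:2 pp2:1
Op 3: fork(P1) -> P2. 3 ppages; refcounts: pp0:2 pp1:3 pp2:1
Op 4: read(P1, v0) -> 17. No state change.
Op 5: fork(P2) -> P3. 3 ppages; refcounts: pp0:3 pp1:4 pp2:1
Op 6: write(P0, v0, 166). refcount(pp2)=1 -> write in place. 3 ppages; refcounts: pp0:3 pp1:4 pp2:1
Op 7: read(P1, v0) -> 17. No state change.
Op 8: write(P0, v1, 115). refcount(pp1)=4>1 -> COPY to pp3. 4 ppages; refcounts: pp0:3 pp1:3 pp2:1 pp3:1
Op 9: write(P2, v0, 122). refcount(pp0)=3>1 -> COPY to pp4. 5 ppages; refcounts: pp0:2 pp1:3 pp2:1 pp3:1 pp4:1
Op 10: write(P0, v0, 154). refcount(pp2)=1 -> write in place. 5 ppages; refcounts: pp0:2 pp1:3 pp2:1 pp3:1 pp4:1

yes no yes yes no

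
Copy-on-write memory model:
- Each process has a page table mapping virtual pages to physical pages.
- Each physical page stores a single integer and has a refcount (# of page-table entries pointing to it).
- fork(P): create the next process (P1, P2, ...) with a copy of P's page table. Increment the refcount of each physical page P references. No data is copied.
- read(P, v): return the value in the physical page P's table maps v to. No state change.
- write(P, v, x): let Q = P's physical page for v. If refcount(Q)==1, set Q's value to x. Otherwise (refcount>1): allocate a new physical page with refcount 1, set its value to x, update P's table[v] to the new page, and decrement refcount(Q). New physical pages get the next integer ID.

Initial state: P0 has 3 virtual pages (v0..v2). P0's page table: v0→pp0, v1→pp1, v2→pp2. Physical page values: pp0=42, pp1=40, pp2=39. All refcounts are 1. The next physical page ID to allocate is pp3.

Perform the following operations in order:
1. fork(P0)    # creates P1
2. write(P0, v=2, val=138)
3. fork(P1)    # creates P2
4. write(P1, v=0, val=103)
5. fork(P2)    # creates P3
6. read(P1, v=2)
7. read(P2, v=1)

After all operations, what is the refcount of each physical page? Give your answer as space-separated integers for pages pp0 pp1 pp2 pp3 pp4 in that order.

Answer: 3 4 3 1 1

Derivation:
Op 1: fork(P0) -> P1. 3 ppages; refcounts: pp0:2 pp1:2 pp2:2
Op 2: write(P0, v2, 138). refcount(pp2)=2>1 -> COPY to pp3. 4 ppages; refcounts: pp0:2 pp1:2 pp2:1 pp3:1
Op 3: fork(P1) -> P2. 4 ppages; refcounts: pp0:3 pp1:3 pp2:2 pp3:1
Op 4: write(P1, v0, 103). refcount(pp0)=3>1 -> COPY to pp4. 5 ppages; refcounts: pp0:2 pp1:3 pp2:2 pp3:1 pp4:1
Op 5: fork(P2) -> P3. 5 ppages; refcounts: pp0:3 pp1:4 pp2:3 pp3:1 pp4:1
Op 6: read(P1, v2) -> 39. No state change.
Op 7: read(P2, v1) -> 40. No state change.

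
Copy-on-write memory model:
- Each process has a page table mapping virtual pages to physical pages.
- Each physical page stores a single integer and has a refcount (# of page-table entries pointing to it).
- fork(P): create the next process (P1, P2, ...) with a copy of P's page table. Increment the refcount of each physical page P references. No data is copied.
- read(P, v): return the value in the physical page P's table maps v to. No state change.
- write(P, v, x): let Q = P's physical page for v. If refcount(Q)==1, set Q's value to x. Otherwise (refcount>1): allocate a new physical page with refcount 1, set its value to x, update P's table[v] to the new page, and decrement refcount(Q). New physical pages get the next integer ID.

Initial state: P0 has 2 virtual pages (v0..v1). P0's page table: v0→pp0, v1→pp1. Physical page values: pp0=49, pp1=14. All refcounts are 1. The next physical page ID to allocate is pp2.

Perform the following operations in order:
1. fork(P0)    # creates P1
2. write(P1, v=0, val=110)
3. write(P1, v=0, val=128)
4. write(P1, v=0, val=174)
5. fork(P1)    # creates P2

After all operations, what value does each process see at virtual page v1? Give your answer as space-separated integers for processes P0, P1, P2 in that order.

Op 1: fork(P0) -> P1. 2 ppages; refcounts: pp0:2 pp1:2
Op 2: write(P1, v0, 110). refcount(pp0)=2>1 -> COPY to pp2. 3 ppages; refcounts: pp0:1 pp1:2 pp2:1
Op 3: write(P1, v0, 128). refcount(pp2)=1 -> write in place. 3 ppages; refcounts: pp0:1 pp1:2 pp2:1
Op 4: write(P1, v0, 174). refcount(pp2)=1 -> write in place. 3 ppages; refcounts: pp0:1 pp1:2 pp2:1
Op 5: fork(P1) -> P2. 3 ppages; refcounts: pp0:1 pp1:3 pp2:2
P0: v1 -> pp1 = 14
P1: v1 -> pp1 = 14
P2: v1 -> pp1 = 14

Answer: 14 14 14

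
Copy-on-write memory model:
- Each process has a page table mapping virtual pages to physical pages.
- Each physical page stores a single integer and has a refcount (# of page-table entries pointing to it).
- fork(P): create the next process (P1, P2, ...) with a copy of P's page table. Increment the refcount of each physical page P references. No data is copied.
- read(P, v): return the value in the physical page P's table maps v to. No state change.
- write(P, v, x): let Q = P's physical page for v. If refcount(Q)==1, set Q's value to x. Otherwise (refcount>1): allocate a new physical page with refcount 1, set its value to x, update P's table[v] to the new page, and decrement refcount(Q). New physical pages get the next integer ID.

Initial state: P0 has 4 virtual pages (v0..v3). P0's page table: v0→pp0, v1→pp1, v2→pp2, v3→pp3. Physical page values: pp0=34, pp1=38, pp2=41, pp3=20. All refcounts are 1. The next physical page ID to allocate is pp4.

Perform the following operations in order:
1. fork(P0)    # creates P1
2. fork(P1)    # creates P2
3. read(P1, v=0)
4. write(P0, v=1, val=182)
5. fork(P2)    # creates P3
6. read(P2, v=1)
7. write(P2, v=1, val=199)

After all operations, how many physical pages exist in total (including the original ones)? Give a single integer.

Op 1: fork(P0) -> P1. 4 ppages; refcounts: pp0:2 pp1:2 pp2:2 pp3:2
Op 2: fork(P1) -> P2. 4 ppages; refcounts: pp0:3 pp1:3 pp2:3 pp3:3
Op 3: read(P1, v0) -> 34. No state change.
Op 4: write(P0, v1, 182). refcount(pp1)=3>1 -> COPY to pp4. 5 ppages; refcounts: pp0:3 pp1:2 pp2:3 pp3:3 pp4:1
Op 5: fork(P2) -> P3. 5 ppages; refcounts: pp0:4 pp1:3 pp2:4 pp3:4 pp4:1
Op 6: read(P2, v1) -> 38. No state change.
Op 7: write(P2, v1, 199). refcount(pp1)=3>1 -> COPY to pp5. 6 ppages; refcounts: pp0:4 pp1:2 pp2:4 pp3:4 pp4:1 pp5:1

Answer: 6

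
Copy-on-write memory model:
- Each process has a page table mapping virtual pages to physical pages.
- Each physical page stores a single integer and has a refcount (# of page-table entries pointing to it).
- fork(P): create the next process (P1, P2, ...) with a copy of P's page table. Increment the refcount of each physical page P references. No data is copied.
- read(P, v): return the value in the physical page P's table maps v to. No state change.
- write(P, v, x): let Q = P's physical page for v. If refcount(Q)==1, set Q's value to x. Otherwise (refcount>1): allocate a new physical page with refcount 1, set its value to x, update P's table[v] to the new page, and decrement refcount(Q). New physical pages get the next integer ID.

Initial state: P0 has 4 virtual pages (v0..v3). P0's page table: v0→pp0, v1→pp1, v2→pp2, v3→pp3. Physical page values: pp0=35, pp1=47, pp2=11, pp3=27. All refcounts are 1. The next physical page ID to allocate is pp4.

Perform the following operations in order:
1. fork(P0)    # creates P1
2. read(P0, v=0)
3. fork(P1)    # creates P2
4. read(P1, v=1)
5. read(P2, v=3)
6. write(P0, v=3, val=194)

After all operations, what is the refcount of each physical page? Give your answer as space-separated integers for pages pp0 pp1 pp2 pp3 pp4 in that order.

Answer: 3 3 3 2 1

Derivation:
Op 1: fork(P0) -> P1. 4 ppages; refcounts: pp0:2 pp1:2 pp2:2 pp3:2
Op 2: read(P0, v0) -> 35. No state change.
Op 3: fork(P1) -> P2. 4 ppages; refcounts: pp0:3 pp1:3 pp2:3 pp3:3
Op 4: read(P1, v1) -> 47. No state change.
Op 5: read(P2, v3) -> 27. No state change.
Op 6: write(P0, v3, 194). refcount(pp3)=3>1 -> COPY to pp4. 5 ppages; refcounts: pp0:3 pp1:3 pp2:3 pp3:2 pp4:1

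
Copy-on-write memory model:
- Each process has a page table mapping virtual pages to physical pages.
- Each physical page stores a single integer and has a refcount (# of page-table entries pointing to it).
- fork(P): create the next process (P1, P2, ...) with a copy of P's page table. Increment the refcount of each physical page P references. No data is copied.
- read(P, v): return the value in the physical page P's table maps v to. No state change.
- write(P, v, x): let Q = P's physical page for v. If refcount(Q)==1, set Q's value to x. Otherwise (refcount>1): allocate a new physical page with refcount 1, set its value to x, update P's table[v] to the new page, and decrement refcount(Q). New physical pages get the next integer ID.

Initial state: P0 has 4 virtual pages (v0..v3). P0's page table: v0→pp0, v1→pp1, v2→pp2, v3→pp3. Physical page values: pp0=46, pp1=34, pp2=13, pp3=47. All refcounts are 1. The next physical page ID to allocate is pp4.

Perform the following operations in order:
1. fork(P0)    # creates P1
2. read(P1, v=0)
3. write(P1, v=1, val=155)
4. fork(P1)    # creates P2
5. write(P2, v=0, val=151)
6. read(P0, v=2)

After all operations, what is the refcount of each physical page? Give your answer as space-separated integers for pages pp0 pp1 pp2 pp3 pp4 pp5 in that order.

Answer: 2 1 3 3 2 1

Derivation:
Op 1: fork(P0) -> P1. 4 ppages; refcounts: pp0:2 pp1:2 pp2:2 pp3:2
Op 2: read(P1, v0) -> 46. No state change.
Op 3: write(P1, v1, 155). refcount(pp1)=2>1 -> COPY to pp4. 5 ppages; refcounts: pp0:2 pp1:1 pp2:2 pp3:2 pp4:1
Op 4: fork(P1) -> P2. 5 ppages; refcounts: pp0:3 pp1:1 pp2:3 pp3:3 pp4:2
Op 5: write(P2, v0, 151). refcount(pp0)=3>1 -> COPY to pp5. 6 ppages; refcounts: pp0:2 pp1:1 pp2:3 pp3:3 pp4:2 pp5:1
Op 6: read(P0, v2) -> 13. No state change.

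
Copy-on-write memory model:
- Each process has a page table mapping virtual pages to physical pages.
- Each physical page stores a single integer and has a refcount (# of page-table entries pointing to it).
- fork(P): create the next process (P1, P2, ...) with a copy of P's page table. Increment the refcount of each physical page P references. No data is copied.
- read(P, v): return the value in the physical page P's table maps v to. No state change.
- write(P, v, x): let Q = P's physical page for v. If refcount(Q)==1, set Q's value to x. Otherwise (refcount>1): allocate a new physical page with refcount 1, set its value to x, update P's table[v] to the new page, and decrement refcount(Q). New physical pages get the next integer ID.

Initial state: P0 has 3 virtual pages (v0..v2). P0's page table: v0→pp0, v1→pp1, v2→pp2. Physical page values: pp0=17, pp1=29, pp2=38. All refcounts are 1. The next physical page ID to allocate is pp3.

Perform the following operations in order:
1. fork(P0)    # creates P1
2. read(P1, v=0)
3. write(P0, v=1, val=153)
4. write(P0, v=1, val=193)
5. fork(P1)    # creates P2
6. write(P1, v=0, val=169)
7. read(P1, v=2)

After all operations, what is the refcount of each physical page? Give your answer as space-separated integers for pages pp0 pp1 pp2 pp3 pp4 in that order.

Op 1: fork(P0) -> P1. 3 ppages; refcounts: pp0:2 pp1:2 pp2:2
Op 2: read(P1, v0) -> 17. No state change.
Op 3: write(P0, v1, 153). refcount(pp1)=2>1 -> COPY to pp3. 4 ppages; refcounts: pp0:2 pp1:1 pp2:2 pp3:1
Op 4: write(P0, v1, 193). refcount(pp3)=1 -> write in place. 4 ppages; refcounts: pp0:2 pp1:1 pp2:2 pp3:1
Op 5: fork(P1) -> P2. 4 ppages; refcounts: pp0:3 pp1:2 pp2:3 pp3:1
Op 6: write(P1, v0, 169). refcount(pp0)=3>1 -> COPY to pp4. 5 ppages; refcounts: pp0:2 pp1:2 pp2:3 pp3:1 pp4:1
Op 7: read(P1, v2) -> 38. No state change.

Answer: 2 2 3 1 1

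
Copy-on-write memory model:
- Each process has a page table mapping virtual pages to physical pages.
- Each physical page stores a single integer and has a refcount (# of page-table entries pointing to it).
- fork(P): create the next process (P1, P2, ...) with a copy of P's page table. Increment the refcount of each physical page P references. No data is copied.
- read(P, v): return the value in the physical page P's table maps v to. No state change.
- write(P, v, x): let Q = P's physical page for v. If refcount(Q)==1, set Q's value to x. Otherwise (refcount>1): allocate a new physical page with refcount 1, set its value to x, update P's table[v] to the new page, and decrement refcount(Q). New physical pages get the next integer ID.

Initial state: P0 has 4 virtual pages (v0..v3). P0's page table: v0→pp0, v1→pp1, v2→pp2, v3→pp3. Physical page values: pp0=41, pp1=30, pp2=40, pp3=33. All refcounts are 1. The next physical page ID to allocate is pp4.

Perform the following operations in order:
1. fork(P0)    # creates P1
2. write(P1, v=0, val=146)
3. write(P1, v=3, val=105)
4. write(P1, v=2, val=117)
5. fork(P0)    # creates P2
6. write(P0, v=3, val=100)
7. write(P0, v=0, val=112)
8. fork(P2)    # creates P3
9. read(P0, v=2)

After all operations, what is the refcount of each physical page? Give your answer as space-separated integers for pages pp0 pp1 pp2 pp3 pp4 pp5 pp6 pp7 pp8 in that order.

Op 1: fork(P0) -> P1. 4 ppages; refcounts: pp0:2 pp1:2 pp2:2 pp3:2
Op 2: write(P1, v0, 146). refcount(pp0)=2>1 -> COPY to pp4. 5 ppages; refcounts: pp0:1 pp1:2 pp2:2 pp3:2 pp4:1
Op 3: write(P1, v3, 105). refcount(pp3)=2>1 -> COPY to pp5. 6 ppages; refcounts: pp0:1 pp1:2 pp2:2 pp3:1 pp4:1 pp5:1
Op 4: write(P1, v2, 117). refcount(pp2)=2>1 -> COPY to pp6. 7 ppages; refcounts: pp0:1 pp1:2 pp2:1 pp3:1 pp4:1 pp5:1 pp6:1
Op 5: fork(P0) -> P2. 7 ppages; refcounts: pp0:2 pp1:3 pp2:2 pp3:2 pp4:1 pp5:1 pp6:1
Op 6: write(P0, v3, 100). refcount(pp3)=2>1 -> COPY to pp7. 8 ppages; refcounts: pp0:2 pp1:3 pp2:2 pp3:1 pp4:1 pp5:1 pp6:1 pp7:1
Op 7: write(P0, v0, 112). refcount(pp0)=2>1 -> COPY to pp8. 9 ppages; refcounts: pp0:1 pp1:3 pp2:2 pp3:1 pp4:1 pp5:1 pp6:1 pp7:1 pp8:1
Op 8: fork(P2) -> P3. 9 ppages; refcounts: pp0:2 pp1:4 pp2:3 pp3:2 pp4:1 pp5:1 pp6:1 pp7:1 pp8:1
Op 9: read(P0, v2) -> 40. No state change.

Answer: 2 4 3 2 1 1 1 1 1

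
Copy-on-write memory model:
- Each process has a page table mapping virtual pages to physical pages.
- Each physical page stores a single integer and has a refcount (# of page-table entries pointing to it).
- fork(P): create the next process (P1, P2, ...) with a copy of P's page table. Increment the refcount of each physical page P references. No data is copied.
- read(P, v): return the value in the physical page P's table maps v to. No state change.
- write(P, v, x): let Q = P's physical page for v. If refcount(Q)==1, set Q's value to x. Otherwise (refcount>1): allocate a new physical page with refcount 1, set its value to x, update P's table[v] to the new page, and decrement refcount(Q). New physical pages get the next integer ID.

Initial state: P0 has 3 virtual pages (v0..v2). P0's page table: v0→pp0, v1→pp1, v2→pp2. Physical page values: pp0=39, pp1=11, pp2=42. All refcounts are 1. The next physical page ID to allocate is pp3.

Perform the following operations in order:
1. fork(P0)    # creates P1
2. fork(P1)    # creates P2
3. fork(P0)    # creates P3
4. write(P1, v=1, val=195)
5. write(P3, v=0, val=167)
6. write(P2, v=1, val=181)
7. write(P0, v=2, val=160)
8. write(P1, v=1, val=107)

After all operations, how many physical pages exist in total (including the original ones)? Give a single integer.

Op 1: fork(P0) -> P1. 3 ppages; refcounts: pp0:2 pp1:2 pp2:2
Op 2: fork(P1) -> P2. 3 ppages; refcounts: pp0:3 pp1:3 pp2:3
Op 3: fork(P0) -> P3. 3 ppages; refcounts: pp0:4 pp1:4 pp2:4
Op 4: write(P1, v1, 195). refcount(pp1)=4>1 -> COPY to pp3. 4 ppages; refcounts: pp0:4 pp1:3 pp2:4 pp3:1
Op 5: write(P3, v0, 167). refcount(pp0)=4>1 -> COPY to pp4. 5 ppages; refcounts: pp0:3 pp1:3 pp2:4 pp3:1 pp4:1
Op 6: write(P2, v1, 181). refcount(pp1)=3>1 -> COPY to pp5. 6 ppages; refcounts: pp0:3 pp1:2 pp2:4 pp3:1 pp4:1 pp5:1
Op 7: write(P0, v2, 160). refcount(pp2)=4>1 -> COPY to pp6. 7 ppages; refcounts: pp0:3 pp1:2 pp2:3 pp3:1 pp4:1 pp5:1 pp6:1
Op 8: write(P1, v1, 107). refcount(pp3)=1 -> write in place. 7 ppages; refcounts: pp0:3 pp1:2 pp2:3 pp3:1 pp4:1 pp5:1 pp6:1

Answer: 7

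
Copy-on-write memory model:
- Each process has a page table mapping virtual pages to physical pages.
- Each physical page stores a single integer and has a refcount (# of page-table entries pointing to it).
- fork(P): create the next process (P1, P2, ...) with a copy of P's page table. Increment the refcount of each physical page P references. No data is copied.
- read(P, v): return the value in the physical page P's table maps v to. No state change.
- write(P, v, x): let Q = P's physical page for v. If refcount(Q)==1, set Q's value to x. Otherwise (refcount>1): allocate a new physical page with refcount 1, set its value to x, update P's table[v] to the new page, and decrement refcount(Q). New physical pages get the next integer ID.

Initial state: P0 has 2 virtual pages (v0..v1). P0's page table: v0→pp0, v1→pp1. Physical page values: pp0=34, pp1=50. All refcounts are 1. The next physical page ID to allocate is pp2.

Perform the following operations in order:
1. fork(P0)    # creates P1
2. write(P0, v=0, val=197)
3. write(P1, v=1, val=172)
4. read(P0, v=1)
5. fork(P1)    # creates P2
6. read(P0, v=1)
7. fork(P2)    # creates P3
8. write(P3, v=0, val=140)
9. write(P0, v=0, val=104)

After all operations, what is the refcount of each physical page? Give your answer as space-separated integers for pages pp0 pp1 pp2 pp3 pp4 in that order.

Op 1: fork(P0) -> P1. 2 ppages; refcounts: pp0:2 pp1:2
Op 2: write(P0, v0, 197). refcount(pp0)=2>1 -> COPY to pp2. 3 ppages; refcounts: pp0:1 pp1:2 pp2:1
Op 3: write(P1, v1, 172). refcount(pp1)=2>1 -> COPY to pp3. 4 ppages; refcounts: pp0:1 pp1:1 pp2:1 pp3:1
Op 4: read(P0, v1) -> 50. No state change.
Op 5: fork(P1) -> P2. 4 ppages; refcounts: pp0:2 pp1:1 pp2:1 pp3:2
Op 6: read(P0, v1) -> 50. No state change.
Op 7: fork(P2) -> P3. 4 ppages; refcounts: pp0:3 pp1:1 pp2:1 pp3:3
Op 8: write(P3, v0, 140). refcount(pp0)=3>1 -> COPY to pp4. 5 ppages; refcounts: pp0:2 pp1:1 pp2:1 pp3:3 pp4:1
Op 9: write(P0, v0, 104). refcount(pp2)=1 -> write in place. 5 ppages; refcounts: pp0:2 pp1:1 pp2:1 pp3:3 pp4:1

Answer: 2 1 1 3 1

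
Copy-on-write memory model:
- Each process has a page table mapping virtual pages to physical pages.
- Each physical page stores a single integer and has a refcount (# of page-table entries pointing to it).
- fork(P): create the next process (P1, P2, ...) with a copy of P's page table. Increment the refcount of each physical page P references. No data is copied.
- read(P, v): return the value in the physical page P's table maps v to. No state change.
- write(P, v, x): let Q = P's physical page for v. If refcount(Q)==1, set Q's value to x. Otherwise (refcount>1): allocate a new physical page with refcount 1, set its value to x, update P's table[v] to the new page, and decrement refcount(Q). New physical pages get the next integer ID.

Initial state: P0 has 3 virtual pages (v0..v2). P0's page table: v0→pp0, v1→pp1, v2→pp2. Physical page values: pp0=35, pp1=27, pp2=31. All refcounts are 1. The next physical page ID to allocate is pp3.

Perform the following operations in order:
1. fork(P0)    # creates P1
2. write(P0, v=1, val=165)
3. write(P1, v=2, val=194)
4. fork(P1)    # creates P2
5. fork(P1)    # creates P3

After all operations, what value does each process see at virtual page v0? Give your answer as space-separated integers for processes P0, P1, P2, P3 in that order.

Answer: 35 35 35 35

Derivation:
Op 1: fork(P0) -> P1. 3 ppages; refcounts: pp0:2 pp1:2 pp2:2
Op 2: write(P0, v1, 165). refcount(pp1)=2>1 -> COPY to pp3. 4 ppages; refcounts: pp0:2 pp1:1 pp2:2 pp3:1
Op 3: write(P1, v2, 194). refcount(pp2)=2>1 -> COPY to pp4. 5 ppages; refcounts: pp0:2 pp1:1 pp2:1 pp3:1 pp4:1
Op 4: fork(P1) -> P2. 5 ppages; refcounts: pp0:3 pp1:2 pp2:1 pp3:1 pp4:2
Op 5: fork(P1) -> P3. 5 ppages; refcounts: pp0:4 pp1:3 pp2:1 pp3:1 pp4:3
P0: v0 -> pp0 = 35
P1: v0 -> pp0 = 35
P2: v0 -> pp0 = 35
P3: v0 -> pp0 = 35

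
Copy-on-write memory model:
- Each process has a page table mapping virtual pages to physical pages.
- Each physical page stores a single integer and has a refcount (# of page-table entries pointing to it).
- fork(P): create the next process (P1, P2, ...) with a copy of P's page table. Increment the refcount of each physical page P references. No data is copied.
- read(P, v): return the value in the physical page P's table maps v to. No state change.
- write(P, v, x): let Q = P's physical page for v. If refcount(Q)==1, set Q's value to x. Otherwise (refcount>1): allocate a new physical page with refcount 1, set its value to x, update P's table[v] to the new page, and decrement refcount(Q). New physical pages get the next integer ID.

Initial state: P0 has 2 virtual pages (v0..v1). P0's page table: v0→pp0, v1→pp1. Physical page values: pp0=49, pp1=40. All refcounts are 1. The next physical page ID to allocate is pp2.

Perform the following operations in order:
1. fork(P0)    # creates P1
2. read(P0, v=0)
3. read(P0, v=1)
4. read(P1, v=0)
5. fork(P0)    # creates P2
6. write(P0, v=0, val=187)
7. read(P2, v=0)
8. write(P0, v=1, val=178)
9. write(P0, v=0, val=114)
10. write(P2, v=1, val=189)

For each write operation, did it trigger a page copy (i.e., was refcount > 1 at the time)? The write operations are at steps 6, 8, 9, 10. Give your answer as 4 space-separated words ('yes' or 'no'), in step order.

Op 1: fork(P0) -> P1. 2 ppages; refcounts: pp0:2 pp1:2
Op 2: read(P0, v0) -> 49. No state change.
Op 3: read(P0, v1) -> 40. No state change.
Op 4: read(P1, v0) -> 49. No state change.
Op 5: fork(P0) -> P2. 2 ppages; refcounts: pp0:3 pp1:3
Op 6: write(P0, v0, 187). refcount(pp0)=3>1 -> COPY to pp2. 3 ppages; refcounts: pp0:2 pp1:3 pp2:1
Op 7: read(P2, v0) -> 49. No state change.
Op 8: write(P0, v1, 178). refcount(pp1)=3>1 -> COPY to pp3. 4 ppages; refcounts: pp0:2 pp1:2 pp2:1 pp3:1
Op 9: write(P0, v0, 114). refcount(pp2)=1 -> write in place. 4 ppages; refcounts: pp0:2 pp1:2 pp2:1 pp3:1
Op 10: write(P2, v1, 189). refcount(pp1)=2>1 -> COPY to pp4. 5 ppages; refcounts: pp0:2 pp1:1 pp2:1 pp3:1 pp4:1

yes yes no yes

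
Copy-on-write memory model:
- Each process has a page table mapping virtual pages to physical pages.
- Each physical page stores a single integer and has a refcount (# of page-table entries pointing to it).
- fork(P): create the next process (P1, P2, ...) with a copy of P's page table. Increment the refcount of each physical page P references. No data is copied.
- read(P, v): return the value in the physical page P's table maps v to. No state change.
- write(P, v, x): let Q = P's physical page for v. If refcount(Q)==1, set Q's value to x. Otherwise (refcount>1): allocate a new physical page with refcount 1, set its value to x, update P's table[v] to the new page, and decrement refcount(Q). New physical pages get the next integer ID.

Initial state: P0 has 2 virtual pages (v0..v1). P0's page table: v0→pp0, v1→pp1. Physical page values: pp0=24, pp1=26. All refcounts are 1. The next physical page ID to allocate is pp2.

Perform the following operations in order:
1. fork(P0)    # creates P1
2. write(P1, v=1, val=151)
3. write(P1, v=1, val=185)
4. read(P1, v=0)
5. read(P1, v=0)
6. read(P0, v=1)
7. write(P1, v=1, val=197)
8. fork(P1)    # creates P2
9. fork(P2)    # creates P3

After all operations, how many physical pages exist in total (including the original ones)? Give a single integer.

Op 1: fork(P0) -> P1. 2 ppages; refcounts: pp0:2 pp1:2
Op 2: write(P1, v1, 151). refcount(pp1)=2>1 -> COPY to pp2. 3 ppages; refcounts: pp0:2 pp1:1 pp2:1
Op 3: write(P1, v1, 185). refcount(pp2)=1 -> write in place. 3 ppages; refcounts: pp0:2 pp1:1 pp2:1
Op 4: read(P1, v0) -> 24. No state change.
Op 5: read(P1, v0) -> 24. No state change.
Op 6: read(P0, v1) -> 26. No state change.
Op 7: write(P1, v1, 197). refcount(pp2)=1 -> write in place. 3 ppages; refcounts: pp0:2 pp1:1 pp2:1
Op 8: fork(P1) -> P2. 3 ppages; refcounts: pp0:3 pp1:1 pp2:2
Op 9: fork(P2) -> P3. 3 ppages; refcounts: pp0:4 pp1:1 pp2:3

Answer: 3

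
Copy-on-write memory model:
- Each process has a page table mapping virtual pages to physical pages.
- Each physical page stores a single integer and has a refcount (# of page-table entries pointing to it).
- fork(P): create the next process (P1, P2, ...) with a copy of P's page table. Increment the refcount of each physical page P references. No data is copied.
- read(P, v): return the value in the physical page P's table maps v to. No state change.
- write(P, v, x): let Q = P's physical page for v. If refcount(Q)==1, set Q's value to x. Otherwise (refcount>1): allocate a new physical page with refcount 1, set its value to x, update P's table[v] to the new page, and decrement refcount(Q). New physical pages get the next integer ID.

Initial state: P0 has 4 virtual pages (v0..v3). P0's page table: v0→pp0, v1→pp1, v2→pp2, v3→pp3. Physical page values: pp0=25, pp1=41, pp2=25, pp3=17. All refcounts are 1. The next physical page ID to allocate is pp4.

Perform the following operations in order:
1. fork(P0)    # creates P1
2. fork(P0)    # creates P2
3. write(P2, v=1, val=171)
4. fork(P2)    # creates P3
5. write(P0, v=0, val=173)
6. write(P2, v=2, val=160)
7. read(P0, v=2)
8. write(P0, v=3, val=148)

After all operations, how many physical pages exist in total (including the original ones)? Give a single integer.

Op 1: fork(P0) -> P1. 4 ppages; refcounts: pp0:2 pp1:2 pp2:2 pp3:2
Op 2: fork(P0) -> P2. 4 ppages; refcounts: pp0:3 pp1:3 pp2:3 pp3:3
Op 3: write(P2, v1, 171). refcount(pp1)=3>1 -> COPY to pp4. 5 ppages; refcounts: pp0:3 pp1:2 pp2:3 pp3:3 pp4:1
Op 4: fork(P2) -> P3. 5 ppages; refcounts: pp0:4 pp1:2 pp2:4 pp3:4 pp4:2
Op 5: write(P0, v0, 173). refcount(pp0)=4>1 -> COPY to pp5. 6 ppages; refcounts: pp0:3 pp1:2 pp2:4 pp3:4 pp4:2 pp5:1
Op 6: write(P2, v2, 160). refcount(pp2)=4>1 -> COPY to pp6. 7 ppages; refcounts: pp0:3 pp1:2 pp2:3 pp3:4 pp4:2 pp5:1 pp6:1
Op 7: read(P0, v2) -> 25. No state change.
Op 8: write(P0, v3, 148). refcount(pp3)=4>1 -> COPY to pp7. 8 ppages; refcounts: pp0:3 pp1:2 pp2:3 pp3:3 pp4:2 pp5:1 pp6:1 pp7:1

Answer: 8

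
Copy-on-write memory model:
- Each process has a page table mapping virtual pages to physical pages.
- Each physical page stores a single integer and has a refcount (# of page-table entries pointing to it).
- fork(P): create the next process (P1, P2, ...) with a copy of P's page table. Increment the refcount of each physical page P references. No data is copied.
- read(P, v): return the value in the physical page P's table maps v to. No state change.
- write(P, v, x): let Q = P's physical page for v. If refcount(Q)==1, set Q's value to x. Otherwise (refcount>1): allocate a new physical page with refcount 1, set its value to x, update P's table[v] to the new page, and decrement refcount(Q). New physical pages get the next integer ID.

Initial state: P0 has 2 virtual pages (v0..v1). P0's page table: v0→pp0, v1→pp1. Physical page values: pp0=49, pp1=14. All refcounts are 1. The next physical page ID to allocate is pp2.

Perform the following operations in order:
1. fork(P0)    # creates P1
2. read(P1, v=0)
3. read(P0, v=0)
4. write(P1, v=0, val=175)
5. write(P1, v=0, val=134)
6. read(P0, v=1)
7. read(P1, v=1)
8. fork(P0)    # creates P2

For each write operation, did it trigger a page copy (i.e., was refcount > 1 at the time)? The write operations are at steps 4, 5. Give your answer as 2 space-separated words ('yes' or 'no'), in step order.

Op 1: fork(P0) -> P1. 2 ppages; refcounts: pp0:2 pp1:2
Op 2: read(P1, v0) -> 49. No state change.
Op 3: read(P0, v0) -> 49. No state change.
Op 4: write(P1, v0, 175). refcount(pp0)=2>1 -> COPY to pp2. 3 ppages; refcounts: pp0:1 pp1:2 pp2:1
Op 5: write(P1, v0, 134). refcount(pp2)=1 -> write in place. 3 ppages; refcounts: pp0:1 pp1:2 pp2:1
Op 6: read(P0, v1) -> 14. No state change.
Op 7: read(P1, v1) -> 14. No state change.
Op 8: fork(P0) -> P2. 3 ppages; refcounts: pp0:2 pp1:3 pp2:1

yes no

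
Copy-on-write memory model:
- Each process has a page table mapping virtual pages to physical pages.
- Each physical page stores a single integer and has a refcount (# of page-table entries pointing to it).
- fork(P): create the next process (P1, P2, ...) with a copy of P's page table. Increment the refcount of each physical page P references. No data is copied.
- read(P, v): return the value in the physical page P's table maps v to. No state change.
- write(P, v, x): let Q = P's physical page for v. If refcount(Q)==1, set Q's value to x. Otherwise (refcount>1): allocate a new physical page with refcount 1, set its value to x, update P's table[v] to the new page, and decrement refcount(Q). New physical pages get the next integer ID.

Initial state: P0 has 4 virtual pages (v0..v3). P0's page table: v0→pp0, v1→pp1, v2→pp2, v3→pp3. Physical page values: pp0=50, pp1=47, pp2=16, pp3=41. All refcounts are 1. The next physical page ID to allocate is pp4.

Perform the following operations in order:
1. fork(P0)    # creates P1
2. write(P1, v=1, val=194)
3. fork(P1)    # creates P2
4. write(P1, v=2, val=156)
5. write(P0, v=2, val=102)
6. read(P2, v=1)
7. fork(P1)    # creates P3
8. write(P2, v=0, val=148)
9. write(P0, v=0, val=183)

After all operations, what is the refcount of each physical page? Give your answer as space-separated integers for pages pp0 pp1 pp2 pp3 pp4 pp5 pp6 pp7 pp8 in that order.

Op 1: fork(P0) -> P1. 4 ppages; refcounts: pp0:2 pp1:2 pp2:2 pp3:2
Op 2: write(P1, v1, 194). refcount(pp1)=2>1 -> COPY to pp4. 5 ppages; refcounts: pp0:2 pp1:1 pp2:2 pp3:2 pp4:1
Op 3: fork(P1) -> P2. 5 ppages; refcounts: pp0:3 pp1:1 pp2:3 pp3:3 pp4:2
Op 4: write(P1, v2, 156). refcount(pp2)=3>1 -> COPY to pp5. 6 ppages; refcounts: pp0:3 pp1:1 pp2:2 pp3:3 pp4:2 pp5:1
Op 5: write(P0, v2, 102). refcount(pp2)=2>1 -> COPY to pp6. 7 ppages; refcounts: pp0:3 pp1:1 pp2:1 pp3:3 pp4:2 pp5:1 pp6:1
Op 6: read(P2, v1) -> 194. No state change.
Op 7: fork(P1) -> P3. 7 ppages; refcounts: pp0:4 pp1:1 pp2:1 pp3:4 pp4:3 pp5:2 pp6:1
Op 8: write(P2, v0, 148). refcount(pp0)=4>1 -> COPY to pp7. 8 ppages; refcounts: pp0:3 pp1:1 pp2:1 pp3:4 pp4:3 pp5:2 pp6:1 pp7:1
Op 9: write(P0, v0, 183). refcount(pp0)=3>1 -> COPY to pp8. 9 ppages; refcounts: pp0:2 pp1:1 pp2:1 pp3:4 pp4:3 pp5:2 pp6:1 pp7:1 pp8:1

Answer: 2 1 1 4 3 2 1 1 1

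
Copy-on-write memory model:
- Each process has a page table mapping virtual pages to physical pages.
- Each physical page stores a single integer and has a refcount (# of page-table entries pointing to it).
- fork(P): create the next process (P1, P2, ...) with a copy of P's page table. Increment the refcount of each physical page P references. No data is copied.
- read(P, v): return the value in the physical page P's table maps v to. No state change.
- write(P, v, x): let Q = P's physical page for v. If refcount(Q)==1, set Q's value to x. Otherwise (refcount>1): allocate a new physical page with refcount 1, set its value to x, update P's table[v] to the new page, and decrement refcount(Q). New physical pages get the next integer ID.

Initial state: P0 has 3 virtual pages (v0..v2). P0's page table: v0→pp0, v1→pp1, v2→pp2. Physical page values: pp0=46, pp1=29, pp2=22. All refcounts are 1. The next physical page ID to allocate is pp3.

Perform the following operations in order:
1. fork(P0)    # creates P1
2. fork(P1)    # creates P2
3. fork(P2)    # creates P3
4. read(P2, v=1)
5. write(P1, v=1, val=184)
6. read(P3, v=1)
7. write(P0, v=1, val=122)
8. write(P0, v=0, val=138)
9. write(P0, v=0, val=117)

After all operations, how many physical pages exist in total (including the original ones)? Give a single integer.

Answer: 6

Derivation:
Op 1: fork(P0) -> P1. 3 ppages; refcounts: pp0:2 pp1:2 pp2:2
Op 2: fork(P1) -> P2. 3 ppages; refcounts: pp0:3 pp1:3 pp2:3
Op 3: fork(P2) -> P3. 3 ppages; refcounts: pp0:4 pp1:4 pp2:4
Op 4: read(P2, v1) -> 29. No state change.
Op 5: write(P1, v1, 184). refcount(pp1)=4>1 -> COPY to pp3. 4 ppages; refcounts: pp0:4 pp1:3 pp2:4 pp3:1
Op 6: read(P3, v1) -> 29. No state change.
Op 7: write(P0, v1, 122). refcount(pp1)=3>1 -> COPY to pp4. 5 ppages; refcounts: pp0:4 pp1:2 pp2:4 pp3:1 pp4:1
Op 8: write(P0, v0, 138). refcount(pp0)=4>1 -> COPY to pp5. 6 ppages; refcounts: pp0:3 pp1:2 pp2:4 pp3:1 pp4:1 pp5:1
Op 9: write(P0, v0, 117). refcount(pp5)=1 -> write in place. 6 ppages; refcounts: pp0:3 pp1:2 pp2:4 pp3:1 pp4:1 pp5:1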